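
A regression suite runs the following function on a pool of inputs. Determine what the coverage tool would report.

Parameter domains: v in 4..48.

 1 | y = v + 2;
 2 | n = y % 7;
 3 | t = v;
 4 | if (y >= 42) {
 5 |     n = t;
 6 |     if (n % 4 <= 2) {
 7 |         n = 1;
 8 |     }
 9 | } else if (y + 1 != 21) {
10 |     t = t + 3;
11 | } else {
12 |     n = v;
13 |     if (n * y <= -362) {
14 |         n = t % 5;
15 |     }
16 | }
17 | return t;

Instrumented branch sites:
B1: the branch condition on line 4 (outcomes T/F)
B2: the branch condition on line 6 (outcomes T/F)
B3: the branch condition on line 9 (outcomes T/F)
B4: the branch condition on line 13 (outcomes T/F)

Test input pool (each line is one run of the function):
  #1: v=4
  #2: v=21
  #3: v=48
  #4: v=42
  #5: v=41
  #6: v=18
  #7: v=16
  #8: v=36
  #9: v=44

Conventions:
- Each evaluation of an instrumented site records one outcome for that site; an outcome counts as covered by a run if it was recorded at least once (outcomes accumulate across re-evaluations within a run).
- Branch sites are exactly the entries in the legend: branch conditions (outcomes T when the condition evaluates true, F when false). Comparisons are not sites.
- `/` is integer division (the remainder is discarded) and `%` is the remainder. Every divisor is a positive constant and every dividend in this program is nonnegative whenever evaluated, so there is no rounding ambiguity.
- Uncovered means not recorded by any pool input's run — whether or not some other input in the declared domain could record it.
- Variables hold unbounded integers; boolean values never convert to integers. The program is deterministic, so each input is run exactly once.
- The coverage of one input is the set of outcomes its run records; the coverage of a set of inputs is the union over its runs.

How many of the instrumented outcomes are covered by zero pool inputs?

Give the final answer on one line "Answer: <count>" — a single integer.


input #1, v=4: events B1->F, B3->T; outcomes B1=F, B3=T
input #2, v=21: events B1->F, B3->T; outcomes B1=F, B3=T
input #3, v=48: events B1->T, B2->T; outcomes B1=T, B2=T
input #4, v=42: events B1->T, B2->T; outcomes B1=T, B2=T
input #5, v=41: events B1->T, B2->T; outcomes B1=T, B2=T
input #6, v=18: events B1->F, B3->F, B4->F; outcomes B1=F, B3=F, B4=F
input #7, v=16: events B1->F, B3->T; outcomes B1=F, B3=T
input #8, v=36: events B1->F, B3->T; outcomes B1=F, B3=T
input #9, v=44: events B1->T, B2->T; outcomes B1=T, B2=T
union over the pool: B1=T, B1=F, B2=T, B3=T, B3=F, B4=F
uncovered (2 of 8): B2=F, B4=T
Answer: 2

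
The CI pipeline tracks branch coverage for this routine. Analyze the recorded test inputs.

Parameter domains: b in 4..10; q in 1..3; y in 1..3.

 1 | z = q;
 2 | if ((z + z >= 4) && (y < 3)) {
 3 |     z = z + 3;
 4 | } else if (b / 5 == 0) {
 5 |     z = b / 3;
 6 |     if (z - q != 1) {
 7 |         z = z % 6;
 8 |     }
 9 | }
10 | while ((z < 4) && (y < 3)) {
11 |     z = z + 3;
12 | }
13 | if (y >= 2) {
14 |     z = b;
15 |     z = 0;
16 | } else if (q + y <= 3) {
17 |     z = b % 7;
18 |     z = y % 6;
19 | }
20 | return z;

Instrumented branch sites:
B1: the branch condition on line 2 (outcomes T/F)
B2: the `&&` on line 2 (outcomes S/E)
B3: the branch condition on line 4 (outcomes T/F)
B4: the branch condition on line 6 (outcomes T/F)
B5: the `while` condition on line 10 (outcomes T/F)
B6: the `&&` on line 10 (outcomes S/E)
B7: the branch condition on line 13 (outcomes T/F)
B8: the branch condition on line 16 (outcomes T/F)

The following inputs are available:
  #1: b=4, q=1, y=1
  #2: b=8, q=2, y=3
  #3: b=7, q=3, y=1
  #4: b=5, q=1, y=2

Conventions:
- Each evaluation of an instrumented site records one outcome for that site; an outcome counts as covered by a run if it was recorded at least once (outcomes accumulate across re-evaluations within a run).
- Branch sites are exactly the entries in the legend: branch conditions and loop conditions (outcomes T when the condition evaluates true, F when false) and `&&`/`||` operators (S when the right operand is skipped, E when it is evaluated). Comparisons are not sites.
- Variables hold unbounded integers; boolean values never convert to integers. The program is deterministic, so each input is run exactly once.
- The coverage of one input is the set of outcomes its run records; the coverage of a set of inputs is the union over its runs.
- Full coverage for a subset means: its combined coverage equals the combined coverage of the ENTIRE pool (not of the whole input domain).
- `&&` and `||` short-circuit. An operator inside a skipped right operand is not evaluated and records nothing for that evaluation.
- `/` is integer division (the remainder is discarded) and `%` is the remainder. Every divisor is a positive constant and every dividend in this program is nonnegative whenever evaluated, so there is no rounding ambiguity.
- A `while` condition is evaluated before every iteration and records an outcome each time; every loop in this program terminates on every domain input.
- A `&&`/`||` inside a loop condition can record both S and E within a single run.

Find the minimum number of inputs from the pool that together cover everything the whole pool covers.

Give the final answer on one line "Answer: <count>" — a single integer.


input #1 (b=4, q=1, y=1): events B2->S, B1->F, B3->T, B4->T, B6->E, B5->T, B6->S, B5->F, B7->F, B8->T; covers B1=F, B2=S, B3=T, B4=T, B5=T, B5=F, B6=S, B6=E, B7=F, B8=T
input #2 (b=8, q=2, y=3): events B2->E, B1->F, B3->F, B6->E, B5->F, B7->T; covers B1=F, B2=E, B3=F, B5=F, B6=E, B7=T
input #3 (b=7, q=3, y=1): events B2->E, B1->T, B6->S, B5->F, B7->F, B8->F; covers B1=T, B2=E, B5=F, B6=S, B7=F, B8=F
input #4 (b=5, q=1, y=2): events B2->S, B1->F, B3->F, B6->E, B5->T, B6->S, B5->F, B7->T; covers B1=F, B2=S, B3=F, B5=T, B5=F, B6=S, B6=E, B7=T
union over all inputs: B1=T, B1=F, B2=S, B2=E, B3=T, B3=F, B4=T, B5=T, B5=F, B6=S, B6=E, B7=T, B7=F, B8=T, B8=F (15 outcomes)
no size-1 subset reaches all 15 outcomes (best union: 10/15)
no size-2 subset reaches all 15 outcomes (best union: 13/15)
the canonical winner is {1, 2, 3}: size 3, full 15-outcome coverage, earliest index list among size-3 covers
Answer: 3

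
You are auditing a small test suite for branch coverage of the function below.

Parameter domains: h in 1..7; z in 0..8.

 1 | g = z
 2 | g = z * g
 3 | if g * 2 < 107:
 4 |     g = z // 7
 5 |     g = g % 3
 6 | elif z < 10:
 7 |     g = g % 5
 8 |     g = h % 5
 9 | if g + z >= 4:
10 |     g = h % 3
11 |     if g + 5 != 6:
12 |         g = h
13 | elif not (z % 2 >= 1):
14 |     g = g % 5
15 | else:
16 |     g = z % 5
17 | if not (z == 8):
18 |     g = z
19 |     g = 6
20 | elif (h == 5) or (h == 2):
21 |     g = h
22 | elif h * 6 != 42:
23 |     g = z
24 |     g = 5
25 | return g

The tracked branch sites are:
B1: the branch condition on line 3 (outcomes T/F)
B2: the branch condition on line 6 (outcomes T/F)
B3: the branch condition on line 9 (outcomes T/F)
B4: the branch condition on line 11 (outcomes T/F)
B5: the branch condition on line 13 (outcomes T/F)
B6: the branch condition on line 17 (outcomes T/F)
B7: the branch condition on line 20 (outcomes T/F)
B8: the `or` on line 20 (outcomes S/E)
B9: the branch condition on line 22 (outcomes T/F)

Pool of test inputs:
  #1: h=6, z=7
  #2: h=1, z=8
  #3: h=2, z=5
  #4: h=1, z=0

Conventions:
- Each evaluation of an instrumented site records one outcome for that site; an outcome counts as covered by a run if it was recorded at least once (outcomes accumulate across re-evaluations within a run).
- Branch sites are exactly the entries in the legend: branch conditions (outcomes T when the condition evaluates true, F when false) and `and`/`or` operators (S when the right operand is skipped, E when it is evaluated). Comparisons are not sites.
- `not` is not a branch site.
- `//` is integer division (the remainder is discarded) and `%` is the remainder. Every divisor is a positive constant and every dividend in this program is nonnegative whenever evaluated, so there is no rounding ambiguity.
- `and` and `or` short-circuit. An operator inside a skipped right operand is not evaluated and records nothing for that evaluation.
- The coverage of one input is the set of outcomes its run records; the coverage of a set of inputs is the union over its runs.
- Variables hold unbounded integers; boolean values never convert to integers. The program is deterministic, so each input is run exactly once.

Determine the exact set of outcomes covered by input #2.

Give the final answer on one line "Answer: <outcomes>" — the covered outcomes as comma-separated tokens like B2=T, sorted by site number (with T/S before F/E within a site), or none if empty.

Running input #2 (h=1, z=8), event by event:
  B1->F, B2->T, B3->T, B4->F, B6->F, B8->E, B7->F, B9->T
as a set, this run covers: B1=F, B2=T, B3=T, B4=F, B6=F, B7=F, B8=E, B9=T

Answer: B1=F, B2=T, B3=T, B4=F, B6=F, B7=F, B8=E, B9=T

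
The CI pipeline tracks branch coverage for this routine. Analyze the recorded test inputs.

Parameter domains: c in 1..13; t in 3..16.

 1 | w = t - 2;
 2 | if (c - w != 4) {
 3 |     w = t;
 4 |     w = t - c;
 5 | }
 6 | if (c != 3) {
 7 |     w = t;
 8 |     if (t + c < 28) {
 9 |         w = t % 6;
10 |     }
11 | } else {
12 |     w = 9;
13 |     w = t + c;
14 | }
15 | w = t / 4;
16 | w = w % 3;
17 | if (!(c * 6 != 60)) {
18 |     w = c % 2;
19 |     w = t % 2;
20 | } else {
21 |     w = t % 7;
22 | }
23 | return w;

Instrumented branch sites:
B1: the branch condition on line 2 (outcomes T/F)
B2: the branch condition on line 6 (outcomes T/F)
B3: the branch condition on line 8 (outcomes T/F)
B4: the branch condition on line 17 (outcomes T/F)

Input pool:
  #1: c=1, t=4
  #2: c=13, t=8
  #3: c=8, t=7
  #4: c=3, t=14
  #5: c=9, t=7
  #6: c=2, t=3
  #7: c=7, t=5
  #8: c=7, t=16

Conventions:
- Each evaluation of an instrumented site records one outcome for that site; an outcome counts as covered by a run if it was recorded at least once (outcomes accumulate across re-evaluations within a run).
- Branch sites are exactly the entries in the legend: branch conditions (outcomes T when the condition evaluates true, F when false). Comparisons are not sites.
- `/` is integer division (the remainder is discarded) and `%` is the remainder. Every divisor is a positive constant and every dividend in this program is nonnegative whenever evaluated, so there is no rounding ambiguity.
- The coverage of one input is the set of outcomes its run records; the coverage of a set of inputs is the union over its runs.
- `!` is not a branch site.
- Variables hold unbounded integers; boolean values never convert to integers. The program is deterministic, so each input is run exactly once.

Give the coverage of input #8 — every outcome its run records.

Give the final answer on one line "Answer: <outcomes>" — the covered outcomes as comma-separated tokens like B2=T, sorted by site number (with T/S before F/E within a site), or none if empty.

Event log for input #8 (c=7, t=16):
  B1->T, B2->T, B3->T, B4->F
deduplicating events, the covered set is: B1=T, B2=T, B3=T, B4=F

Answer: B1=T, B2=T, B3=T, B4=F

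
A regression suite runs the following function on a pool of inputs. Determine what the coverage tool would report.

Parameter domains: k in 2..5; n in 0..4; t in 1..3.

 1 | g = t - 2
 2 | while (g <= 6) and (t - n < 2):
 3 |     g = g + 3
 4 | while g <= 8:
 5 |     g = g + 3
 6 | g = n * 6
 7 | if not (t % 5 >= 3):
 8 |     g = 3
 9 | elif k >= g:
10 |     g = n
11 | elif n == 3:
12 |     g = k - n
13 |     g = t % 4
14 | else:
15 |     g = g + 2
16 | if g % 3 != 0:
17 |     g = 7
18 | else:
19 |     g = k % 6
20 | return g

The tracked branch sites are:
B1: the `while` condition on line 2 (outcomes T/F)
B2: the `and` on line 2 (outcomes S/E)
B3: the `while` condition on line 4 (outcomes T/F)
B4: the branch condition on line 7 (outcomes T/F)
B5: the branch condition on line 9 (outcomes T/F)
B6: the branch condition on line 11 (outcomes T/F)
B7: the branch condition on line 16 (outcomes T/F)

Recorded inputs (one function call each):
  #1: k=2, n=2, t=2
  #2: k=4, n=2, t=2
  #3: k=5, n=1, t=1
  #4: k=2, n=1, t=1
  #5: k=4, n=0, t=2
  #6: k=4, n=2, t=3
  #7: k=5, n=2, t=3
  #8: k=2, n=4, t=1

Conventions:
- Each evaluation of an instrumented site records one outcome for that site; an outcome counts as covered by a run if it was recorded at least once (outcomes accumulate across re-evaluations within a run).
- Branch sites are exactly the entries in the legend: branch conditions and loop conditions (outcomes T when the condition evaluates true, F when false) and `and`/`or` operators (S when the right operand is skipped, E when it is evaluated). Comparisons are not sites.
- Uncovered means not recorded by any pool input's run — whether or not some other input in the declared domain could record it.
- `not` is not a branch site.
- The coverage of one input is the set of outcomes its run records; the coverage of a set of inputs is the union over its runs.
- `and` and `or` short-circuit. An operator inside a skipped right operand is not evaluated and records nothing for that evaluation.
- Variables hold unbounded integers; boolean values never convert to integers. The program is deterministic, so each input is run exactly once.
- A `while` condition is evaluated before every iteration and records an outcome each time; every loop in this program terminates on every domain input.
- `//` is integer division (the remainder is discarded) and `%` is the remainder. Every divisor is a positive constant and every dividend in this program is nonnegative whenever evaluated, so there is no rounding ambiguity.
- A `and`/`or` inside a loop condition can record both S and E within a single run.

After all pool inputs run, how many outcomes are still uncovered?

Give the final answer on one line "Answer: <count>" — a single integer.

run #1 (k=2, n=2, t=2) records B1=T, B1=F, B2=S, B2=E, B3=F, B4=T, B7=F
run #2 (k=4, n=2, t=2) records B1=T, B1=F, B2=S, B2=E, B3=F, B4=T, B7=F
run #3 (k=5, n=1, t=1) records B1=T, B1=F, B2=S, B2=E, B3=T, B3=F, B4=T, B7=F
run #4 (k=2, n=1, t=1) records B1=T, B1=F, B2=S, B2=E, B3=T, B3=F, B4=T, B7=F
run #5 (k=4, n=0, t=2) records B1=F, B2=E, B3=T, B3=F, B4=T, B7=F
run #6 (k=4, n=2, t=3) records B1=T, B1=F, B2=S, B2=E, B3=T, B3=F, B4=F, B5=F, B6=F, B7=T
run #7 (k=5, n=2, t=3) records B1=T, B1=F, B2=S, B2=E, B3=T, B3=F, B4=F, B5=F, B6=F, B7=T
run #8 (k=2, n=4, t=1) records B1=T, B1=F, B2=S, B2=E, B3=T, B3=F, B4=T, B7=F
union over the pool: B1=T, B1=F, B2=S, B2=E, B3=T, B3=F, B4=T, B4=F, B5=F, B6=F, B7=T, B7=F
uncovered (2 of 14): B5=T, B6=T

Answer: 2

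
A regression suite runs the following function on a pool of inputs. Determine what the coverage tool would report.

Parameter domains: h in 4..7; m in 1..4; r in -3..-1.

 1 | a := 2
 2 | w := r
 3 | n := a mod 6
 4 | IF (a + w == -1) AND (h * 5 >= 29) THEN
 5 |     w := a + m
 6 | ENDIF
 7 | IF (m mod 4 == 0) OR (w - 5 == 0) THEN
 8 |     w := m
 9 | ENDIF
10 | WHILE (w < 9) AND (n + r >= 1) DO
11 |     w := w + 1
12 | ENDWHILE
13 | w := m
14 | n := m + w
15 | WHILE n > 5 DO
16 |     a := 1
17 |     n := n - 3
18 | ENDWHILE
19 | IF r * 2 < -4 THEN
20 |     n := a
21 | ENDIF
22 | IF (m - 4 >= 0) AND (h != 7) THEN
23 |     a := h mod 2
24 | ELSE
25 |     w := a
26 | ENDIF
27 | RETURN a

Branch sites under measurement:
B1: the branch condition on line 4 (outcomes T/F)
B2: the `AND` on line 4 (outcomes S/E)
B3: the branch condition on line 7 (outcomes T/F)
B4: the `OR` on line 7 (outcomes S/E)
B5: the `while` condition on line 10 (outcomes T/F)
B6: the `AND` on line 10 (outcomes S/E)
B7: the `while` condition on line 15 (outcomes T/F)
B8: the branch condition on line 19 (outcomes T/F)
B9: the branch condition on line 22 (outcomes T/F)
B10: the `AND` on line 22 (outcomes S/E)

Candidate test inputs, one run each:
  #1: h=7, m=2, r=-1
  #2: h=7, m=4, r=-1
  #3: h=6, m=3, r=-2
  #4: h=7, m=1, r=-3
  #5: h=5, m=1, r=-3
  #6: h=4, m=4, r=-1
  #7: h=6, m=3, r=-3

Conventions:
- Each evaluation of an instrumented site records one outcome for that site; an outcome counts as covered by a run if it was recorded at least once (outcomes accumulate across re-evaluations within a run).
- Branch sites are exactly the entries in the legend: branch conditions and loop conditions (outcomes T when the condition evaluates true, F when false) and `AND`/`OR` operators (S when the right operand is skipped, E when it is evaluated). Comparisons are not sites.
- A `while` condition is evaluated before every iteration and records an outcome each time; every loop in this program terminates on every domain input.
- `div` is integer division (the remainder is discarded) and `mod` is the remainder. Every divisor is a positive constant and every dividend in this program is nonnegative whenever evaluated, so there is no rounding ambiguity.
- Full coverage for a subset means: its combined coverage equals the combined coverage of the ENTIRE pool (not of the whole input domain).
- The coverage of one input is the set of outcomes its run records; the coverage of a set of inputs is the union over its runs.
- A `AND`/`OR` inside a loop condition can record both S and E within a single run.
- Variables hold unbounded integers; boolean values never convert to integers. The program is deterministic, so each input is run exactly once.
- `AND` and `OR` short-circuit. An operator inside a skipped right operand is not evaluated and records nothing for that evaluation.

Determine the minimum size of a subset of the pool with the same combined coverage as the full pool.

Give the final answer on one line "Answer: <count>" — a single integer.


input #1, h=7, m=2, r=-1: outcomes B1=F, B2=S, B3=F, B4=E, B5=T, B5=F, B6=S, B6=E, B7=F, B8=F, B9=F, B10=S
input #2, h=7, m=4, r=-1: outcomes B1=F, B2=S, B3=T, B4=S, B5=T, B5=F, B6=S, B6=E, B7=T, B7=F, B8=F, B9=F, B10=E
input #3, h=6, m=3, r=-2: outcomes B1=F, B2=S, B3=F, B4=E, B5=F, B6=E, B7=T, B7=F, B8=F, B9=F, B10=S
input #4, h=7, m=1, r=-3: outcomes B1=T, B2=E, B3=F, B4=E, B5=F, B6=E, B7=F, B8=T, B9=F, B10=S
input #5, h=5, m=1, r=-3: outcomes B1=F, B2=E, B3=F, B4=E, B5=F, B6=E, B7=F, B8=T, B9=F, B10=S
input #6, h=4, m=4, r=-1: outcomes B1=F, B2=S, B3=T, B4=S, B5=T, B5=F, B6=S, B6=E, B7=T, B7=F, B8=F, B9=T, B10=E
input #7, h=6, m=3, r=-3: outcomes B1=T, B2=E, B3=T, B4=E, B5=F, B6=E, B7=T, B7=F, B8=T, B9=F, B10=S
pool-wide coverage (20 outcomes): B1=T, B1=F, B2=S, B2=E, B3=T, B3=F, B4=S, B4=E, B5=T, B5=F, B6=S, B6=E, B7=T, B7=F, B8=T, B8=F, B9=T, B9=F, B10=S, B10=E
no size-1 subset reaches all 20 outcomes (best union: 13/20)
at size 2, {4, 6} reaches all 20 outcomes; every lexicographically earlier size-2 subset fails
Answer: 2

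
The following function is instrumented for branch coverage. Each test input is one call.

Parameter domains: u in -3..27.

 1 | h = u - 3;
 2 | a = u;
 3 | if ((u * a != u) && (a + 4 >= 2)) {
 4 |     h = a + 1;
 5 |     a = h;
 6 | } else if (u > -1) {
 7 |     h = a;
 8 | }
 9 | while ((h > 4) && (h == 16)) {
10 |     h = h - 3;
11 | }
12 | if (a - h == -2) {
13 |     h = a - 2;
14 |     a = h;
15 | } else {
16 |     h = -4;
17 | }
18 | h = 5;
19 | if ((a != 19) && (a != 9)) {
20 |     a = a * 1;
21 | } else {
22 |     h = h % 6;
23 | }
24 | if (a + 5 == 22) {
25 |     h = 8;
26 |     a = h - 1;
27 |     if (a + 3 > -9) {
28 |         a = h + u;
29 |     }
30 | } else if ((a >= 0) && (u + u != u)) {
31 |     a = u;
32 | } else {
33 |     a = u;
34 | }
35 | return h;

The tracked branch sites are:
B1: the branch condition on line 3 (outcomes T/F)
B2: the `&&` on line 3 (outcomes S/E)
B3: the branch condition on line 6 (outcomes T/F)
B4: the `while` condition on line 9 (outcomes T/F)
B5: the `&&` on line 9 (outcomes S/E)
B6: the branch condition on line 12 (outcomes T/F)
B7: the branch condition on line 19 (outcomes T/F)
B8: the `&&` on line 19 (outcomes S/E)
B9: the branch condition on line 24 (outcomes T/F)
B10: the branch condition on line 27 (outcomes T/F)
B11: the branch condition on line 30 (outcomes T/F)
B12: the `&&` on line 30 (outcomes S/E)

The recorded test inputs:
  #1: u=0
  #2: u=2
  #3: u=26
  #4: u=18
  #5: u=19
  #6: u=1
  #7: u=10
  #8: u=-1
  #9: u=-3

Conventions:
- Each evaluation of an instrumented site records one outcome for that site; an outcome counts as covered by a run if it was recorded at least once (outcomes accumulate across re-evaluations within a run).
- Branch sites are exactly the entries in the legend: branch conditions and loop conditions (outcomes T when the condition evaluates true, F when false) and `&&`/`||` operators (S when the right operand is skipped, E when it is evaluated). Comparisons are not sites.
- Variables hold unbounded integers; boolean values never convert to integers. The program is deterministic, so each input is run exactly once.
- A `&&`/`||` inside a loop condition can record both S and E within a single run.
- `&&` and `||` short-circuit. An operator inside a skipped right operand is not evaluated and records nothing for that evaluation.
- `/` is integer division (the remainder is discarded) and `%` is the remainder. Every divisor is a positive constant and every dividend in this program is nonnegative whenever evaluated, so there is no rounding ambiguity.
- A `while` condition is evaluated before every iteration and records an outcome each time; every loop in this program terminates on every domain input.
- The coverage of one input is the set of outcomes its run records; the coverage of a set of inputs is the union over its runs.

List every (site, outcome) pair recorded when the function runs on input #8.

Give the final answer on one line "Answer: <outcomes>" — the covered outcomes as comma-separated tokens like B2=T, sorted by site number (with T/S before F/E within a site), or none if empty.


Event log for input #8 (u=-1):
  B2->E, B1->T, B5->S, B4->F, B6->F, B8->E, B7->T, B9->F, B12->E, B11->T
as a set, this run covers: B1=T, B2=E, B4=F, B5=S, B6=F, B7=T, B8=E, B9=F, B11=T, B12=E
Answer: B1=T, B2=E, B4=F, B5=S, B6=F, B7=T, B8=E, B9=F, B11=T, B12=E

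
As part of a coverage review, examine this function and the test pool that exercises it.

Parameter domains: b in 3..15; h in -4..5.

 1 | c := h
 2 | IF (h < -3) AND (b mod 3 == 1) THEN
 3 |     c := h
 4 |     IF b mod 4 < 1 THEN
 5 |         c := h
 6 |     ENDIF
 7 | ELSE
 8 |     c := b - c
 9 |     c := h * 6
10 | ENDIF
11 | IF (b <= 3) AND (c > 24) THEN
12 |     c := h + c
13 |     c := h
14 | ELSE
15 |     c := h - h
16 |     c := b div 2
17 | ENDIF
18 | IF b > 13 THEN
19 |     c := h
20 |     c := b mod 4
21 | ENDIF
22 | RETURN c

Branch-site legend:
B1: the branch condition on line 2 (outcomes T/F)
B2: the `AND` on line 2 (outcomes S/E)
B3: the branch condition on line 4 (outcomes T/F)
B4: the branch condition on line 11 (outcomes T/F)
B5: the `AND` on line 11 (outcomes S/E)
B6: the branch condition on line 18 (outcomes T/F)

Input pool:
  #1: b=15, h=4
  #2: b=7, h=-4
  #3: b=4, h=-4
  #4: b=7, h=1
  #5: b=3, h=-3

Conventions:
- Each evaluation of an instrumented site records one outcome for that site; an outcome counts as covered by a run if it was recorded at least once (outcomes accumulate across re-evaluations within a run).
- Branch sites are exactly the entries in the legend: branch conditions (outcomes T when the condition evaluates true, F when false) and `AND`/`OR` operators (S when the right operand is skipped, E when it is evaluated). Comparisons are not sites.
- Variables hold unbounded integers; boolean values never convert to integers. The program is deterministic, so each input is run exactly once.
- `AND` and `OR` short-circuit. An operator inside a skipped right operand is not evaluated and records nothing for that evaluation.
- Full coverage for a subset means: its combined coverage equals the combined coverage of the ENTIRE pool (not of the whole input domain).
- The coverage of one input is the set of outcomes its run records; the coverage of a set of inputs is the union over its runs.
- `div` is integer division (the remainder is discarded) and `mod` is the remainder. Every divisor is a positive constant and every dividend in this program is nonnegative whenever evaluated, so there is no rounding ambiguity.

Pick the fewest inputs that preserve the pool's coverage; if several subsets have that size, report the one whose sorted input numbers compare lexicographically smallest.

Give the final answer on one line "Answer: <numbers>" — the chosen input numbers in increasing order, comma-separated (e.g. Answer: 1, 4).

input #1, b=15, h=4: outcomes B1=F, B2=S, B4=F, B5=S, B6=T
input #2, b=7, h=-4: outcomes B1=T, B2=E, B3=F, B4=F, B5=S, B6=F
input #3, b=4, h=-4: outcomes B1=T, B2=E, B3=T, B4=F, B5=S, B6=F
input #4, b=7, h=1: outcomes B1=F, B2=S, B4=F, B5=S, B6=F
input #5, b=3, h=-3: outcomes B1=F, B2=S, B4=F, B5=E, B6=F
together the pool reaches 11 outcomes: B1=T, B1=F, B2=S, B2=E, B3=T, B3=F, B4=F, B5=S, B5=E, B6=T, B6=F
size 1 is not enough: best union over all size-1 subsets is 6/11
size 2 is not enough: best union over all size-2 subsets is 9/11
size 3 is not enough: best union over all size-3 subsets is 10/11
size 4: inputs {1, 2, 3, 5} cover all 11 outcomes, and no lexicographically smaller subset of this size does

Answer: 1, 2, 3, 5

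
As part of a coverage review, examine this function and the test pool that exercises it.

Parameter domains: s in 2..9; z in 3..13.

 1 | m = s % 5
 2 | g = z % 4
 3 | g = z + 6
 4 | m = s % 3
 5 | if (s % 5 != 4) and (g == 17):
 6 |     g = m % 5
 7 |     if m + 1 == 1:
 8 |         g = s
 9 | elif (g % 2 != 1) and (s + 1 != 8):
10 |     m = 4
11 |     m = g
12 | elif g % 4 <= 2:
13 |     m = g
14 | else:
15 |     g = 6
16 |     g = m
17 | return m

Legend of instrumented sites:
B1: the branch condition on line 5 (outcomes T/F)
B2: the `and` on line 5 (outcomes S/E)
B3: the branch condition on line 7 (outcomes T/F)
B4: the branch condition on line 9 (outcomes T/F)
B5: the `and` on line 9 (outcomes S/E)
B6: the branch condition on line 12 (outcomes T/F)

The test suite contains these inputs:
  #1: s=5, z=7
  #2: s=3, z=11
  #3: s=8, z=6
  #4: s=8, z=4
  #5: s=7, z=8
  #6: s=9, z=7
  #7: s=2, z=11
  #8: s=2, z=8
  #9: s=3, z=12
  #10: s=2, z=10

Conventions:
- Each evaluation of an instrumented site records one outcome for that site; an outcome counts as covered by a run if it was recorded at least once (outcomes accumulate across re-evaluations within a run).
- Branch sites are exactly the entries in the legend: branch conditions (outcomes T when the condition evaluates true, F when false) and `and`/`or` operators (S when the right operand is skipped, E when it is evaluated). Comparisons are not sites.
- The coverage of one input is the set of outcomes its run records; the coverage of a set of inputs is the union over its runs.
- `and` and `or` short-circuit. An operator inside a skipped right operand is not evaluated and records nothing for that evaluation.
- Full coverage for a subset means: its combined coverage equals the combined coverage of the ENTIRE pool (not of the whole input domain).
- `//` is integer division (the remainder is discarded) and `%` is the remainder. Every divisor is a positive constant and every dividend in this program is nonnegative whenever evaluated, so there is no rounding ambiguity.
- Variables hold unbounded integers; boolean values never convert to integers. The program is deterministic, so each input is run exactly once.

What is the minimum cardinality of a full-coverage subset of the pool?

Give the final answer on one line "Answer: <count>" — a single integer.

input #1, s=5, z=7: events B2->E, B1->F, B5->S, B4->F, B6->T; outcomes B1=F, B2=E, B4=F, B5=S, B6=T
input #2, s=3, z=11: events B2->E, B1->T, B3->T; outcomes B1=T, B2=E, B3=T
input #3, s=8, z=6: events B2->E, B1->F, B5->E, B4->T; outcomes B1=F, B2=E, B4=T, B5=E
input #4, s=8, z=4: events B2->E, B1->F, B5->E, B4->T; outcomes B1=F, B2=E, B4=T, B5=E
input #5, s=7, z=8: events B2->E, B1->F, B5->E, B4->F, B6->T; outcomes B1=F, B2=E, B4=F, B5=E, B6=T
input #6, s=9, z=7: events B2->S, B1->F, B5->S, B4->F, B6->T; outcomes B1=F, B2=S, B4=F, B5=S, B6=T
input #7, s=2, z=11: events B2->E, B1->T, B3->F; outcomes B1=T, B2=E, B3=F
input #8, s=2, z=8: events B2->E, B1->F, B5->E, B4->T; outcomes B1=F, B2=E, B4=T, B5=E
input #9, s=3, z=12: events B2->E, B1->F, B5->E, B4->T; outcomes B1=F, B2=E, B4=T, B5=E
input #10, s=2, z=10: events B2->E, B1->F, B5->E, B4->T; outcomes B1=F, B2=E, B4=T, B5=E
pool-wide coverage (11 outcomes): B1=T, B1=F, B2=S, B2=E, B3=T, B3=F, B4=T, B4=F, B5=S, B5=E, B6=T
size 1 is not enough: best union over all size-1 subsets is 5/11
size 2 is not enough: best union over all size-2 subsets is 8/11
size 3 is not enough: best union over all size-3 subsets is 10/11
inputs {2, 3, 6, 7} (size 4) cover everything; no size-4 subset with a lexicographically smaller index list covers all 11

Answer: 4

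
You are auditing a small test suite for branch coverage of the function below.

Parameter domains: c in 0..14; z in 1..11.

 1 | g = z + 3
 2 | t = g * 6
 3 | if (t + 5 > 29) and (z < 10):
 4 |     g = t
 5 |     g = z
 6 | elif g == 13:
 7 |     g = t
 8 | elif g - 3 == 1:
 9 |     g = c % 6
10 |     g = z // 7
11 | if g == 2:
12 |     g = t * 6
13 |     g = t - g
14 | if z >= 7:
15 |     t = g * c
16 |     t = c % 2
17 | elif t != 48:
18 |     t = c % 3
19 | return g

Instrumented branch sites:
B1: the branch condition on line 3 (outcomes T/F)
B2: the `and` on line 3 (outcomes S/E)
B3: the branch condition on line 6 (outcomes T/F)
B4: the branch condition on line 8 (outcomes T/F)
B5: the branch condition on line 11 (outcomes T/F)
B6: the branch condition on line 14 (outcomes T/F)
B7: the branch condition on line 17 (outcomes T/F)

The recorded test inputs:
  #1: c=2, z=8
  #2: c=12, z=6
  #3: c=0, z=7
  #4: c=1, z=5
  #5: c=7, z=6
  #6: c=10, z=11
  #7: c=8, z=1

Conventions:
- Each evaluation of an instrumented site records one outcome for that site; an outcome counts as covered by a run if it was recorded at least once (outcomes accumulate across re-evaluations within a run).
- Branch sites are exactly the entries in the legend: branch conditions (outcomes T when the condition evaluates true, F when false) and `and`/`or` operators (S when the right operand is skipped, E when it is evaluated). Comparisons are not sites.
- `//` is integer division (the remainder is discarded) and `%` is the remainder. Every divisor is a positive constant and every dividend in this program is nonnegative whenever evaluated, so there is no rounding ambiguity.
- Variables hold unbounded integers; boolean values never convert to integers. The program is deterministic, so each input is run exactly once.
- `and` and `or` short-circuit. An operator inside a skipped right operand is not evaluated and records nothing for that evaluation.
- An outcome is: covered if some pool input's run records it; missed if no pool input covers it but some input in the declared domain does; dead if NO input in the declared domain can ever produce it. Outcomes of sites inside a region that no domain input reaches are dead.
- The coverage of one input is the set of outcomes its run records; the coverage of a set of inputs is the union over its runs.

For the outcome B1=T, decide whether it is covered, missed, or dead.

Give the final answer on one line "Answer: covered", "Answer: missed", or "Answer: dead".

B1=T is recorded by pool input(s) 1, 2, 3, 4, 5 -> covered

Answer: covered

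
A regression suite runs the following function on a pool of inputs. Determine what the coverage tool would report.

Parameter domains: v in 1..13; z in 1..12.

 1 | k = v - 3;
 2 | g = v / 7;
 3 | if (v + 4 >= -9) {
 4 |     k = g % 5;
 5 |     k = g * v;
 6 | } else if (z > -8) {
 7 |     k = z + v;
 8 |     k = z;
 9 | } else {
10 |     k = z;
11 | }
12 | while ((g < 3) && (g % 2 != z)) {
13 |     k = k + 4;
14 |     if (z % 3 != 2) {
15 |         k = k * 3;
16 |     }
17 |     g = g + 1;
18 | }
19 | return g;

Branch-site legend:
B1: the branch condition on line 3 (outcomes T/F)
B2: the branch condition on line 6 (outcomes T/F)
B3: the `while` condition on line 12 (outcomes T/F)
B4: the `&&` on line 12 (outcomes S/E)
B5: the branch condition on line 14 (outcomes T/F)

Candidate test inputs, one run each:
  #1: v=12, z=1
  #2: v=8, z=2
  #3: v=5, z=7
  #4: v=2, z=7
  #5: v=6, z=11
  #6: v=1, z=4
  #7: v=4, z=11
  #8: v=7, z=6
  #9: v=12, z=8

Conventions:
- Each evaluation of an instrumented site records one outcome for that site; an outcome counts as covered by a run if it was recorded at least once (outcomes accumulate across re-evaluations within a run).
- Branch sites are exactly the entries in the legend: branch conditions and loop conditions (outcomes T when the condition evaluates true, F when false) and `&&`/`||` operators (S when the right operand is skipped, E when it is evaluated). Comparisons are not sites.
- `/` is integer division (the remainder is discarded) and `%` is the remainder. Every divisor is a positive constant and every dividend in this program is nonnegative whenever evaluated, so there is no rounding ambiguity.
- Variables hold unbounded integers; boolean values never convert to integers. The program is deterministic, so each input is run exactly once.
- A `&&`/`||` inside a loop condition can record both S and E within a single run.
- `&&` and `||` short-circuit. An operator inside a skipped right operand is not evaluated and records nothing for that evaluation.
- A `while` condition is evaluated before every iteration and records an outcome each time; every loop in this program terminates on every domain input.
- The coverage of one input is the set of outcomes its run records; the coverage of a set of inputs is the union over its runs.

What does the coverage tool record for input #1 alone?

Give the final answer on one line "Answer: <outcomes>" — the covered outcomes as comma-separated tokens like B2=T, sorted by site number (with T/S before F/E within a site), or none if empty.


Tracing the run of input #1 (v=12, z=1):
  B1->T, B4->E, B3->F
as a set, this run covers: B1=T, B3=F, B4=E
Answer: B1=T, B3=F, B4=E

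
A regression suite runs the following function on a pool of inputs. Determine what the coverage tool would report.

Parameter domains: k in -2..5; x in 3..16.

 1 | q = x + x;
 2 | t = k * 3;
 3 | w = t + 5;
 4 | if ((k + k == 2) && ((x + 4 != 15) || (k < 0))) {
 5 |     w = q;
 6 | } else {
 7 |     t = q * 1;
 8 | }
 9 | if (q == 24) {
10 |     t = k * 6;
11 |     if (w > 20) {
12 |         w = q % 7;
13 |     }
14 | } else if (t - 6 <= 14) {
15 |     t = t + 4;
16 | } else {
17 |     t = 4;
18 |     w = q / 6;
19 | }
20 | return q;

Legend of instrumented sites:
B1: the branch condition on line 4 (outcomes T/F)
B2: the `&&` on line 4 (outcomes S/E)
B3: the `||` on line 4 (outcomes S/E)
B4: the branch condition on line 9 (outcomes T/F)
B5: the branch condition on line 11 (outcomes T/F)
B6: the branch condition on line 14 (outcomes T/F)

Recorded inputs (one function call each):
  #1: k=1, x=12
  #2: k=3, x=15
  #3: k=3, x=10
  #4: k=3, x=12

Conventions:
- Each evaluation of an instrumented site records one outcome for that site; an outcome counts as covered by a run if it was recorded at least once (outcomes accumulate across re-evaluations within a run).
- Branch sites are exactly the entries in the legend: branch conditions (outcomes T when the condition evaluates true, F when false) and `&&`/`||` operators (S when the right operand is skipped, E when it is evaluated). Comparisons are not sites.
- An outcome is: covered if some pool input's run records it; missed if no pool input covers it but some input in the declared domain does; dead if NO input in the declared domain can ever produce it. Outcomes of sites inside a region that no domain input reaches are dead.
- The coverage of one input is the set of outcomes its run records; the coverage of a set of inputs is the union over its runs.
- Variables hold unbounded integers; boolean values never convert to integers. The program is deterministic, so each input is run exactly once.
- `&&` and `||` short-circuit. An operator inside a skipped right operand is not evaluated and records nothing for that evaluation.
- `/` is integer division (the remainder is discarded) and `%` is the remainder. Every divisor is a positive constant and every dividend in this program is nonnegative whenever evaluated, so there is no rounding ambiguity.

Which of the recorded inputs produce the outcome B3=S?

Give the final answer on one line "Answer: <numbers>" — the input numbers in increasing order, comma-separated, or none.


input #1 (k=1, x=12): produces B3=S
input #2 (k=3, x=15): does not produce B3=S
input #3 (k=3, x=10): does not produce B3=S
input #4 (k=3, x=12): does not produce B3=S
Answer: 1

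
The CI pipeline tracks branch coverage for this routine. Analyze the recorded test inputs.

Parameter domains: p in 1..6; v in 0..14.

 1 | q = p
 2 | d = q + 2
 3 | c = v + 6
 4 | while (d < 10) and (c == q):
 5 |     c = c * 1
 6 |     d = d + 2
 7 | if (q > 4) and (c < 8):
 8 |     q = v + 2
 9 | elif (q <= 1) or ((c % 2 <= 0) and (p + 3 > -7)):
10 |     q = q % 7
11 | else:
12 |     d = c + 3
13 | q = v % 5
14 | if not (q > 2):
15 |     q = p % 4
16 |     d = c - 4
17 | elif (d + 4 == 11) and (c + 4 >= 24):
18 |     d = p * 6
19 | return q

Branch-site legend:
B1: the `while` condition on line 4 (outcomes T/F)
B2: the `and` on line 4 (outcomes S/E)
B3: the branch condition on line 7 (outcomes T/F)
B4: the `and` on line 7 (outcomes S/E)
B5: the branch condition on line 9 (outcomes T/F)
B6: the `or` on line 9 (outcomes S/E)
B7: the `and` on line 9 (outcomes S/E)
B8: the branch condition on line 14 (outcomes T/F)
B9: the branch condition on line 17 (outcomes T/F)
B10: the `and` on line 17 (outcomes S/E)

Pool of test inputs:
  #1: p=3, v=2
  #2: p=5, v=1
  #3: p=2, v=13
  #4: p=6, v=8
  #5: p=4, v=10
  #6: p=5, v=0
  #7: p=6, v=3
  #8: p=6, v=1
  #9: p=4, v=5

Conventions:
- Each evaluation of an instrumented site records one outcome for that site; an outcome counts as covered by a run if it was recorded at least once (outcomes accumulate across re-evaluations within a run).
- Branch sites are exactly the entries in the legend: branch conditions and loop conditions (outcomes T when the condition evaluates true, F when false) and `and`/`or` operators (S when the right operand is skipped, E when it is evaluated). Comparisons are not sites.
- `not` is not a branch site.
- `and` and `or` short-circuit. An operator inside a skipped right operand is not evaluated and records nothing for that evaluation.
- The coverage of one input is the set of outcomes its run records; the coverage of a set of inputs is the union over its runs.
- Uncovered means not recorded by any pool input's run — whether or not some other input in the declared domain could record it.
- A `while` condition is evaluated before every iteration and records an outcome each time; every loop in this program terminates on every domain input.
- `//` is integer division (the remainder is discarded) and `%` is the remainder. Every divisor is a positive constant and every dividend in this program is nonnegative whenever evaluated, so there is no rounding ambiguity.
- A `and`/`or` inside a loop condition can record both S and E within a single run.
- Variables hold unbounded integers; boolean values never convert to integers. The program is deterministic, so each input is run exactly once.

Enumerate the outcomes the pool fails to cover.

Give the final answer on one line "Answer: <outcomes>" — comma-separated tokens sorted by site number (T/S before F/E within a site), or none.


test 1 (p=3, v=2) fires B2->E, B1->F, B4->S, B3->F, B6->E, B7->E, B5->T, B8->T; hits B1=F, B2=E, B3=F, B4=S, B5=T, B6=E, B7=E, B8=T
test 2 (p=5, v=1) fires B2->E, B1->F, B4->E, B3->T, B8->T; hits B1=F, B2=E, B3=T, B4=E, B8=T
test 3 (p=2, v=13) fires B2->E, B1->F, B4->S, B3->F, B6->E, B7->S, B5->F, B8->F, B10->S, B9->F; hits B1=F, B2=E, B3=F, B4=S, B5=F, B6=E, B7=S, B8=F, B9=F, B10=S
test 4 (p=6, v=8) fires B2->E, B1->F, B4->E, B3->F, B6->E, B7->E, B5->T, B8->F, B10->S, B9->F; hits B1=F, B2=E, B3=F, B4=E, B5=T, B6=E, B7=E, B8=F, B9=F, B10=S
test 5 (p=4, v=10) fires B2->E, B1->F, B4->S, B3->F, B6->E, B7->E, B5->T, B8->T; hits B1=F, B2=E, B3=F, B4=S, B5=T, B6=E, B7=E, B8=T
test 6 (p=5, v=0) fires B2->E, B1->F, B4->E, B3->T, B8->T; hits B1=F, B2=E, B3=T, B4=E, B8=T
test 7 (p=6, v=3) fires B2->E, B1->F, B4->E, B3->F, B6->E, B7->S, B5->F, B8->F, B10->S, B9->F; hits B1=F, B2=E, B3=F, B4=E, B5=F, B6=E, B7=S, B8=F, B9=F, B10=S
test 8 (p=6, v=1) fires B2->E, B1->F, B4->E, B3->T, B8->T; hits B1=F, B2=E, B3=T, B4=E, B8=T
test 9 (p=4, v=5) fires B2->E, B1->F, B4->S, B3->F, B6->E, B7->S, B5->F, B8->T; hits B1=F, B2=E, B3=F, B4=S, B5=F, B6=E, B7=S, B8=T
union over the pool: B1=F, B2=E, B3=T, B3=F, B4=S, B4=E, B5=T, B5=F, B6=E, B7=S, B7=E, B8=T, B8=F, B9=F, B10=S
uncovered (5 of 20): B1=T, B2=S, B6=S, B9=T, B10=E
Answer: B1=T, B2=S, B6=S, B9=T, B10=E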